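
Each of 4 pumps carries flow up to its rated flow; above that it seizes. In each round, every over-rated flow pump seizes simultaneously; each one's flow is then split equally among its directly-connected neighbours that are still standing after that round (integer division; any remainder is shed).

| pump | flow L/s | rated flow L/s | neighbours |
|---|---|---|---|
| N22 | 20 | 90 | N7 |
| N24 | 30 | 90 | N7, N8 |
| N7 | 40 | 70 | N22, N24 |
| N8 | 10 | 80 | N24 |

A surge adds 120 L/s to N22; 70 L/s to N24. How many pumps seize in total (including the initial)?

Round 1 — N22 at 140 > 90; N24 at 100 > 90. N22, N24 seize.
  N22 sheds 140 L/s to N7: 140 each.
    N7: 40+140 = 180 > 70
  N24 sheds 100 L/s to N7, N8: 50 each.
    N7: 180+50 = 230 > 70
    N8: 10+50 = 60 ≤ 80
Round 2 — N7 seizes.
  N7 sheds 230 L/s: no online neighbours, lost.
No further seizures.

3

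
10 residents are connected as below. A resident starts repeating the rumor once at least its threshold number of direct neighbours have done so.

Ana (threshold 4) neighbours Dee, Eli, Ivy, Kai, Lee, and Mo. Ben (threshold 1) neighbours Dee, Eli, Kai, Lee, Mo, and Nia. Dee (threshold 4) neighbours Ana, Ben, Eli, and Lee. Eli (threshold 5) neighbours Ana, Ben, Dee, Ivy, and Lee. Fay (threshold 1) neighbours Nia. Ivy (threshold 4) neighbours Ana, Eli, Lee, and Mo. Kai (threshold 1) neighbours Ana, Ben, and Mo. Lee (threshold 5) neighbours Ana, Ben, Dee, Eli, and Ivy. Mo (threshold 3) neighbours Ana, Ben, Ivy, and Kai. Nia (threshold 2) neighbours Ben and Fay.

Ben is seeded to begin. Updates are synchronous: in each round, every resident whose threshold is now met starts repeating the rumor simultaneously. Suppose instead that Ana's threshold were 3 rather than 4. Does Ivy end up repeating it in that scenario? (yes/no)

no

With Ana's threshold at 3:
Round 1 — Ben starts repeating the rumor (initial).
Round 2 — checking thresholds:
  Dee: 1 of 4 neighbours < 4, below threshold.
  Eli: 1 of 5 neighbours < 5, below threshold.
  Kai: 1 of 3 neighbours ≥ 1, starts repeating the rumor.
  Lee: 1 of 5 neighbours < 5, below threshold.
  Mo: 1 of 4 neighbours < 3, below threshold.
  Nia: 1 of 2 neighbours < 2, below threshold.
Round 3 — no new spreads; cascade stops.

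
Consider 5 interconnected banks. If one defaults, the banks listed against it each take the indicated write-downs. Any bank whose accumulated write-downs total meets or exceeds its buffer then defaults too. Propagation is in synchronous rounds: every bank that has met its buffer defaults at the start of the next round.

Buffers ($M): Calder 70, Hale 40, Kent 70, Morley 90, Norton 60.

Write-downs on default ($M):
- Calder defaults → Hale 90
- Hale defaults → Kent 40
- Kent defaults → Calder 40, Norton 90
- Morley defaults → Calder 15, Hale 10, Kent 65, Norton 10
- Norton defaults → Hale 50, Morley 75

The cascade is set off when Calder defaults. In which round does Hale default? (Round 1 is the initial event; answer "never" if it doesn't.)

2

Round 1 — Calder defaults (initial).
  Hale: +90 → 90 ≥ 40
Round 2 — Hale defaults.
  Kent: +40 → 40 < 70
No further defaults.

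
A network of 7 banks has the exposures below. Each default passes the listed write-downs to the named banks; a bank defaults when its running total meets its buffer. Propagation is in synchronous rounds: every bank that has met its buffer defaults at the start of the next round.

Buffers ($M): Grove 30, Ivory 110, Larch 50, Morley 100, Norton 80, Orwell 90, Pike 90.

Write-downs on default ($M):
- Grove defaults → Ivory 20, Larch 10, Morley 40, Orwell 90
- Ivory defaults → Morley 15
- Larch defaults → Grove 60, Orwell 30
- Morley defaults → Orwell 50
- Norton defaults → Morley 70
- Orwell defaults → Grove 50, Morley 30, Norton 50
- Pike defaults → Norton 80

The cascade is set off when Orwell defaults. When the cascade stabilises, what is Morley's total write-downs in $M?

70

Round 1 — Orwell defaults (initial).
  Grove: +50 → 50 ≥ 30
  Morley: +30 → 30 < 100
  Norton: +50 → 50 < 80
Round 2 — Grove defaults.
  Ivory: +20 → 20 < 110
  Larch: +10 → 10 < 50
  Morley: +40 → 70 < 100
No further defaults.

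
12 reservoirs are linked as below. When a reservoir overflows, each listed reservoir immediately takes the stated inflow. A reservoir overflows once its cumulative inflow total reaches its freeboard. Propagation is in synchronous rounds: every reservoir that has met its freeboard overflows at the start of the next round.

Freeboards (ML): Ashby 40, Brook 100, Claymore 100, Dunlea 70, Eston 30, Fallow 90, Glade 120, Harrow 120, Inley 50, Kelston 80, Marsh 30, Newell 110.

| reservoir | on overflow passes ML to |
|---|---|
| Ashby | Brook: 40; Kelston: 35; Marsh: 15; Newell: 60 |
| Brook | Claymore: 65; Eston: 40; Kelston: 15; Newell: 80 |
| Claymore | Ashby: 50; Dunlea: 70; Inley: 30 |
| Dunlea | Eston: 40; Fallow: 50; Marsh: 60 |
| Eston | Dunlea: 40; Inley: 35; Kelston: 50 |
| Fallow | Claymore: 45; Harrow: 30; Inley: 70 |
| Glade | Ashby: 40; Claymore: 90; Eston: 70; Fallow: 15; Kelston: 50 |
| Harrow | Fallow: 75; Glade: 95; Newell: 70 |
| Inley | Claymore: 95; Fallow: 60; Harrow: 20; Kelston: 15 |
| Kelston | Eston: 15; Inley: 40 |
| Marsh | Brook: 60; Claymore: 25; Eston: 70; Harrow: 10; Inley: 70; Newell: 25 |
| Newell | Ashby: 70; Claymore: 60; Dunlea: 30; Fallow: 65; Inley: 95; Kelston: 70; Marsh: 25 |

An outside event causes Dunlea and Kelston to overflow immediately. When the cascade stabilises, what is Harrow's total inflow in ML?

60

Round 1 — Dunlea, Kelston overflow (initial).
  Eston: +40+15 → 55 ≥ 30
  Fallow: +50 → 50 < 90
  Inley: +40 → 40 < 50
  Marsh: +60 → 60 ≥ 30
Round 2 — Eston, Marsh overflow.
  Brook: +60 → 60 < 100
  Claymore: +25 → 25 < 100
  Harrow: +10 → 10 < 120
  Inley: +35+70 → 145 ≥ 50
  Newell: +25 → 25 < 110
Round 3 — Inley overflows.
  Claymore: +95 → 120 ≥ 100
  Fallow: +60 → 110 ≥ 90
  Harrow: +20 → 30 < 120
Round 4 — Claymore, Fallow overflow.
  Ashby: +50 → 50 ≥ 40
  Harrow: +30 → 60 < 120
Round 5 — Ashby overflows.
  Brook: +40 → 100 ≥ 100
  Newell: +60 → 85 < 110
Round 6 — Brook overflows.
  Newell: +80 → 165 ≥ 110
Round 7 — Newell overflows.
No further overflows.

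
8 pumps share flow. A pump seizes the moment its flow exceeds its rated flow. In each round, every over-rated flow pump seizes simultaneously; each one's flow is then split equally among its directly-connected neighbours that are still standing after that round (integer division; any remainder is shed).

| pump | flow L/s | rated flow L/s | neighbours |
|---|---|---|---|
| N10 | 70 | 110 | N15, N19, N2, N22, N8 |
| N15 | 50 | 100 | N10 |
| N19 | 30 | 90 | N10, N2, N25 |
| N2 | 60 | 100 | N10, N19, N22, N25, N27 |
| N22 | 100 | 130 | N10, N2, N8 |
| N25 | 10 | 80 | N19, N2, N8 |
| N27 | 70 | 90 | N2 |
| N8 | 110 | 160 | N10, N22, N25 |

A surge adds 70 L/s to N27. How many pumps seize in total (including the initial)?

Round 1 — N27 at 140 > 90. N27 seizes.
  N27 sheds 140 L/s to N2: 140 each.
    N2: 60+140 = 200 > 100
Round 2 — N2 seizes.
  N2 sheds 200 L/s to N10, N19, N22, N25: 50 each.
    N10: 70+50 = 120 > 110
    N19: 30+50 = 80 ≤ 90
    N22: 100+50 = 150 > 130
    N25: 10+50 = 60 ≤ 80
Round 3 — N10, N22 seize.
  N10 sheds 120 L/s to N15, N19, N8: 40 each.
    N15: 50+40 = 90 ≤ 100
    N19: 80+40 = 120 > 90
    N8: 110+40 = 150 ≤ 160
  N22 sheds 150 L/s to N8: 150 each.
    N8: 150+150 = 300 > 160
Round 4 — N19, N8 seize.
  N19 sheds 120 L/s to N25: 120 each.
    N25: 60+120 = 180 > 80
  N8 sheds 300 L/s to N25: 300 each.
    N25: 180+300 = 480 > 80
Round 5 — N25 seizes.
  N25 sheds 480 L/s: no online neighbours, lost.
No further seizures.

7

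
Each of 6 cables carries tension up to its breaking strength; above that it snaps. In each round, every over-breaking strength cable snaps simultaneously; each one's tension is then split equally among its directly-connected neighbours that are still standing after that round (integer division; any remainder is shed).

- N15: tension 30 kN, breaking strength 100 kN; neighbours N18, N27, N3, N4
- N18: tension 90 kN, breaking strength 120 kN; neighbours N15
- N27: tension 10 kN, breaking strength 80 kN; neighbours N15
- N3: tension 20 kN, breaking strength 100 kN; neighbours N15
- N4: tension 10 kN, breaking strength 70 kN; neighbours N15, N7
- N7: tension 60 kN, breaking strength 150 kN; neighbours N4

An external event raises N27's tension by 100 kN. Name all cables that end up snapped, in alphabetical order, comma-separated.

Round 1 — N27 at 110 > 80. N27 snaps.
  N27 sheds 110 kN to N15: 110 each.
    N15: 30+110 = 140 > 100
Round 2 — N15 snaps.
  N15 sheds 140 kN to N18, N3, N4: 46 each (2 lost).
    N18: 90+46 = 136 > 120
    N3: 20+46 = 66 ≤ 100
    N4: 10+46 = 56 ≤ 70
Round 3 — N18 snaps.
  N18 sheds 136 kN: no online neighbours, lost.
No further breaks.

N15, N18, N27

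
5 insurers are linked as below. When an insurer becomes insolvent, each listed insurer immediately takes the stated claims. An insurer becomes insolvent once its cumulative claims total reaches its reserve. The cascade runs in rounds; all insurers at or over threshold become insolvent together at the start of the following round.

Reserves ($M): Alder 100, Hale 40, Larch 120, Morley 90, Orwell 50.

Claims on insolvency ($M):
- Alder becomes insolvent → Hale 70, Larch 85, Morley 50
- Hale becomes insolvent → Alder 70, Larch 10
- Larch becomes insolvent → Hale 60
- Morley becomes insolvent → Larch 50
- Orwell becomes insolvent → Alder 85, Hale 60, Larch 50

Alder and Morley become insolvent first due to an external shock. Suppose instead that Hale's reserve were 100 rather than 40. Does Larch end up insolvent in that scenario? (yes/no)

yes

With Hale's reserve at 100:
Round 1 — Alder, Morley become insolvent (initial).
  Hale: +70 → 70 < 100
  Larch: +85+50 → 135 ≥ 120
Round 2 — Larch becomes insolvent.
  Hale: +60 → 130 ≥ 100
Round 3 — Hale becomes insolvent.
No further insolvencies.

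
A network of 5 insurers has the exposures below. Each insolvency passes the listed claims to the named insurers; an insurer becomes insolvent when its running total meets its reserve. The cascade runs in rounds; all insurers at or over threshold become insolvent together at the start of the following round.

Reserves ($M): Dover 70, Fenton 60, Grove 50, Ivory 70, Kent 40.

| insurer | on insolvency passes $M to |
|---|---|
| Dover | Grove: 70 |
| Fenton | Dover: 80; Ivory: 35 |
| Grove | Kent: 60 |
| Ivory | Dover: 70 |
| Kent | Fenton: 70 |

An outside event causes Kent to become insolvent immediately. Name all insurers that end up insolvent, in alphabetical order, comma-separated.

Round 1 — Kent becomes insolvent (initial).
  Fenton: +70 → 70 ≥ 60
Round 2 — Fenton becomes insolvent.
  Dover: +80 → 80 ≥ 70
  Ivory: +35 → 35 < 70
Round 3 — Dover becomes insolvent.
  Grove: +70 → 70 ≥ 50
Round 4 — Grove becomes insolvent.
No further insolvencies.

Dover, Fenton, Grove, Kent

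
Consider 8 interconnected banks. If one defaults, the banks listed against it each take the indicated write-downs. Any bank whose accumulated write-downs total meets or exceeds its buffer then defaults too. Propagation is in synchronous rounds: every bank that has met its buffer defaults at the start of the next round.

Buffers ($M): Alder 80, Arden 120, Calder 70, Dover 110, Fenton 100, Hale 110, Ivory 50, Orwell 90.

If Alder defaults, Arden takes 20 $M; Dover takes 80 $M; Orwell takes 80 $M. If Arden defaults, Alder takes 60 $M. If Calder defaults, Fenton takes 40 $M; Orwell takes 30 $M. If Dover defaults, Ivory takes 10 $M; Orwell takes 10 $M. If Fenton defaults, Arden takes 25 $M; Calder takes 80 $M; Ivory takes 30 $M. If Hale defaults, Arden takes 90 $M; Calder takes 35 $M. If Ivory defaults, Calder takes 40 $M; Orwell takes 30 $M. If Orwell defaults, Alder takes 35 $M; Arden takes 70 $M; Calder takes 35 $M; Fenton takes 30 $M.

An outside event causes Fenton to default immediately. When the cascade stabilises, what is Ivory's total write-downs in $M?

Round 1 — Fenton defaults (initial).
  Arden: +25 → 25 < 120
  Calder: +80 → 80 ≥ 70
  Ivory: +30 → 30 < 50
Round 2 — Calder defaults.
  Orwell: +30 → 30 < 90
No further defaults.

30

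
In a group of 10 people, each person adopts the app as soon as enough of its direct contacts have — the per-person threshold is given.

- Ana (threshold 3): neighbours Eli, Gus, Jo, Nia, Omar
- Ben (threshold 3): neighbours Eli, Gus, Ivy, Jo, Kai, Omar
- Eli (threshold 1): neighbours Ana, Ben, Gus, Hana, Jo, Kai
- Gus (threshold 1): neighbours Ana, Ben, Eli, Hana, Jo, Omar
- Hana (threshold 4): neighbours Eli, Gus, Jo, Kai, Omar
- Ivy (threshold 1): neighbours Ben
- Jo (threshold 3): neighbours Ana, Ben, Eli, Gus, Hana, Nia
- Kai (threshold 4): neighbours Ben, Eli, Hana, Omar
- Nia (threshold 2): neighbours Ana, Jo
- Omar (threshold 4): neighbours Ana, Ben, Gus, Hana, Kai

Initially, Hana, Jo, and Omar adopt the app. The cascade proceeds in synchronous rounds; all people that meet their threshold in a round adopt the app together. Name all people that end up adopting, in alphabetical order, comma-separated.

Ana, Ben, Eli, Gus, Hana, Ivy, Jo, Kai, Nia, Omar

Round 1 — Hana, Jo, Omar adopt the app (initial).
Round 2 — checking thresholds:
  Ana: 2 of 5 neighbours < 3, holds.
  Ben: 2 of 6 neighbours < 3, holds.
  Eli: 2 of 6 neighbours ≥ 1, adopts the app.
  Gus: 3 of 6 neighbours ≥ 1, adopts the app.
  Kai: 2 of 4 neighbours < 4, holds.
  Nia: 1 of 2 neighbours < 2, holds.
Round 3 — checking thresholds:
  Ana: 4 of 5 neighbours ≥ 3, adopts the app.
  Ben: 4 of 6 neighbours ≥ 3, adopts the app.
  Kai: 3 of 4 neighbours < 4, holds.
  Nia: 1 of 2 neighbours < 2, holds.
Round 4 — checking thresholds:
  Ivy: 1 of 1 neighbours ≥ 1, adopts the app.
  Kai: 4 of 4 neighbours ≥ 4, adopts the app.
  Nia: 2 of 2 neighbours ≥ 2, adopts the app.
Round 5 — no new adoptions; cascade stops.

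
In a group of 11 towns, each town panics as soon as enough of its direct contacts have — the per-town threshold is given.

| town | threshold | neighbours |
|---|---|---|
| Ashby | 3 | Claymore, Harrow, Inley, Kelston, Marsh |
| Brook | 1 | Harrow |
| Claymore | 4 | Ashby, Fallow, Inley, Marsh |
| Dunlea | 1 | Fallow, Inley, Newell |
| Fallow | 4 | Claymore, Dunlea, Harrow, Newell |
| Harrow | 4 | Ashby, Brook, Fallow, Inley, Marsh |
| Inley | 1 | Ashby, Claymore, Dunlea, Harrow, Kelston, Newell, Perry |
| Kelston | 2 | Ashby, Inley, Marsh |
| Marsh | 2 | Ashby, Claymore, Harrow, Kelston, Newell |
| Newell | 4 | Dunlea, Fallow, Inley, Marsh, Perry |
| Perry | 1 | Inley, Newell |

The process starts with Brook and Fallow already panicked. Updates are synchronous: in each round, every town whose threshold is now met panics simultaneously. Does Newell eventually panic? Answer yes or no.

Round 1 — Brook, Fallow panic (initial).
Round 2 — checking thresholds:
  Claymore: 1 of 4 neighbours < 4, below threshold.
  Dunlea: 1 of 3 neighbours ≥ 1, panics.
  Harrow: 2 of 5 neighbours < 4, below threshold.
  Newell: 1 of 5 neighbours < 4, below threshold.
Round 3 — checking thresholds:
  Claymore: 1 of 4 neighbours < 4, below threshold.
  Harrow: 2 of 5 neighbours < 4, below threshold.
  Inley: 1 of 7 neighbours ≥ 1, panics.
  Newell: 2 of 5 neighbours < 4, below threshold.
Round 4 — checking thresholds:
  Ashby: 1 of 5 neighbours < 3, below threshold.
  Claymore: 2 of 4 neighbours < 4, below threshold.
  Harrow: 3 of 5 neighbours < 4, below threshold.
  Kelston: 1 of 3 neighbours < 2, below threshold.
  Newell: 3 of 5 neighbours < 4, below threshold.
  Perry: 1 of 2 neighbours ≥ 1, panics.
Round 5 — checking thresholds:
  Ashby: 1 of 5 neighbours < 3, below threshold.
  Claymore: 2 of 4 neighbours < 4, below threshold.
  Harrow: 3 of 5 neighbours < 4, below threshold.
  Kelston: 1 of 3 neighbours < 2, below threshold.
  Newell: 4 of 5 neighbours ≥ 4, panics.
Round 6 — no new panics; cascade stops.

yes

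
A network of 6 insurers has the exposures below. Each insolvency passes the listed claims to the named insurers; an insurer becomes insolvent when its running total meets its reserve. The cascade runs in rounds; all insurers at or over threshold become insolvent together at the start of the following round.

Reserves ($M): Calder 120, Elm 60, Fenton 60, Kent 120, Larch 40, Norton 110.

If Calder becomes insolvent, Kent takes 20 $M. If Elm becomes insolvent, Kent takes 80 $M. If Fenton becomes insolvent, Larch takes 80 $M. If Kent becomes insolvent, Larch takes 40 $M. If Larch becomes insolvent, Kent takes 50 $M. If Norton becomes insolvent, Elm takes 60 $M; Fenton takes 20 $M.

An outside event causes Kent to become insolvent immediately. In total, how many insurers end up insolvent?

Round 1 — Kent becomes insolvent (initial).
  Larch: +40 → 40 ≥ 40
Round 2 — Larch becomes insolvent.
No further insolvencies.

2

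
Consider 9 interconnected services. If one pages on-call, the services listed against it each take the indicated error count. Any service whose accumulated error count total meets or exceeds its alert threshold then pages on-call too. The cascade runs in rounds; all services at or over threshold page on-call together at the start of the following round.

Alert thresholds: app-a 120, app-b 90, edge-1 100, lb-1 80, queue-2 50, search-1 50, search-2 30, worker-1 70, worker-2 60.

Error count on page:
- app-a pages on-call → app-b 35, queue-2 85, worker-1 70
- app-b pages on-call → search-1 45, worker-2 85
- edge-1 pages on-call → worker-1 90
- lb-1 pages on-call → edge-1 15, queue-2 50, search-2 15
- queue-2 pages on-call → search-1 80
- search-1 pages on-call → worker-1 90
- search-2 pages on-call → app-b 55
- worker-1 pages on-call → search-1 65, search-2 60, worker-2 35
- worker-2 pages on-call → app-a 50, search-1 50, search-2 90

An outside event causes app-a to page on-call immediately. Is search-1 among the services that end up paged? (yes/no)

Round 1 — app-a pages on-call (initial).
  app-b: +35 → 35 < 90
  queue-2: +85 → 85 ≥ 50
  worker-1: +70 → 70 ≥ 70
Round 2 — queue-2, worker-1 page on-call.
  search-1: +80+65 → 145 ≥ 50
  search-2: +60 → 60 ≥ 30
  worker-2: +35 → 35 < 60
Round 3 — search-1, search-2 page on-call.
  app-b: +55 → 90 ≥ 90
Round 4 — app-b pages on-call.
  worker-2: +85 → 120 ≥ 60
Round 5 — worker-2 pages on-call.
No further pages.

yes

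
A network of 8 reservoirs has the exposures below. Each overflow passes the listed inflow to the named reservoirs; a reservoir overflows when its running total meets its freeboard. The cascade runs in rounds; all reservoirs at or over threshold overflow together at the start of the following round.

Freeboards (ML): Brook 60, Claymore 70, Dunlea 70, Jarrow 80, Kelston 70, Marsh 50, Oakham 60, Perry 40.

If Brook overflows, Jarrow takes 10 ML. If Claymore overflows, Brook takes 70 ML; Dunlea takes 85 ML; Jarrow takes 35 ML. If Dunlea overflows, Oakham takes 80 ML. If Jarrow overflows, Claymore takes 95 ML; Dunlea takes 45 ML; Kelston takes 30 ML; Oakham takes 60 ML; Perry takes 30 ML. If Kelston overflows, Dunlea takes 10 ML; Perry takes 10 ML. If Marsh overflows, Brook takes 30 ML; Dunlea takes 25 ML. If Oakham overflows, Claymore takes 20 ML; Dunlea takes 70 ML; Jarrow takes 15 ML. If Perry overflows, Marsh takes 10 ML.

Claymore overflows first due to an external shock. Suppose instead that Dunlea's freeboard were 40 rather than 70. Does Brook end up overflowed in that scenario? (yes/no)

With Dunlea's freeboard at 40:
Round 1 — Claymore overflows (initial).
  Brook: +70 → 70 ≥ 60
  Dunlea: +85 → 85 ≥ 40
  Jarrow: +35 → 35 < 80
Round 2 — Brook, Dunlea overflow.
  Jarrow: +10 → 45 < 80
  Oakham: +80 → 80 ≥ 60
Round 3 — Oakham overflows.
  Jarrow: +15 → 60 < 80
No further overflows.

yes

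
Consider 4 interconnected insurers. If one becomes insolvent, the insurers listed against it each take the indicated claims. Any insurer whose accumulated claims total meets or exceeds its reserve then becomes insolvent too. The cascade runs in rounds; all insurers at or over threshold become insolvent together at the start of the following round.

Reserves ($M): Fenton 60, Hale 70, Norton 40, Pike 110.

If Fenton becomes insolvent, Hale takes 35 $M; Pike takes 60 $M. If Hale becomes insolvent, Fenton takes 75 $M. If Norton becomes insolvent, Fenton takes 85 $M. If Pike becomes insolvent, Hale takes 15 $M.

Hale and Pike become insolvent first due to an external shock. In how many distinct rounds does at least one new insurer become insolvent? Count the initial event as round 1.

Round 1 — Hale, Pike become insolvent (initial).
  Fenton: +75 → 75 ≥ 60
Round 2 — Fenton becomes insolvent.
No further insolvencies.

2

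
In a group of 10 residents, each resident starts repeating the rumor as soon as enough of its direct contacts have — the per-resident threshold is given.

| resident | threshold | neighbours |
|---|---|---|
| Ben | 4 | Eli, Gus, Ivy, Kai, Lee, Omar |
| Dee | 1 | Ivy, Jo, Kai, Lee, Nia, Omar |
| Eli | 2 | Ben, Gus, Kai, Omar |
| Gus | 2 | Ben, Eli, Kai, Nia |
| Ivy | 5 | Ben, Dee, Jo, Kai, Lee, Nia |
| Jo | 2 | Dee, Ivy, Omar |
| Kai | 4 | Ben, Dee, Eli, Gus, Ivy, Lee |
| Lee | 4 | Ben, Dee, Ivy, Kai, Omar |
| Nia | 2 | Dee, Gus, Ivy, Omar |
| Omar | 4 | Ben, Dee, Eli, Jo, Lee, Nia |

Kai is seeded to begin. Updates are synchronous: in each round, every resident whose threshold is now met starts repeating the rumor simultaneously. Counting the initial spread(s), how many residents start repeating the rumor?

Round 1 — Kai starts repeating the rumor (initial).
Round 2 — checking thresholds:
  Ben: 1 of 6 neighbours < 4, not yet.
  Dee: 1 of 6 neighbours ≥ 1, starts repeating the rumor.
  Eli: 1 of 4 neighbours < 2, not yet.
  Gus: 1 of 4 neighbours < 2, not yet.
  Ivy: 1 of 6 neighbours < 5, not yet.
  Lee: 1 of 5 neighbours < 4, not yet.
Round 3 — no new spreads; cascade stops.

2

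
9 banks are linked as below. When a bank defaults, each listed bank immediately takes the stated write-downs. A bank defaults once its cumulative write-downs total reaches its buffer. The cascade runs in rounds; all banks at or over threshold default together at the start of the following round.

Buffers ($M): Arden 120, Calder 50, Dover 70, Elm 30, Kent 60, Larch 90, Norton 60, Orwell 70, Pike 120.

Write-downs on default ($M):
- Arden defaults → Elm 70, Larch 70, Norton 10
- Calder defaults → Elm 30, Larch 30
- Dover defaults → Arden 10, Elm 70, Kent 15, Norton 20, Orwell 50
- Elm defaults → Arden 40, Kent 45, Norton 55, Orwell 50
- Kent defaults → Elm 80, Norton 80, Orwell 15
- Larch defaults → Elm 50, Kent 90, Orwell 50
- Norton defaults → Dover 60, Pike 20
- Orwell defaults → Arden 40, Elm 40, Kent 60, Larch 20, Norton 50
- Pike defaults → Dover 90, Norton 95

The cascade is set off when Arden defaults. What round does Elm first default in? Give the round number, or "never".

2

Round 1 — Arden defaults (initial).
  Elm: +70 → 70 ≥ 30
  Larch: +70 → 70 < 90
  Norton: +10 → 10 < 60
Round 2 — Elm defaults.
  Kent: +45 → 45 < 60
  Norton: +55 → 65 ≥ 60
  Orwell: +50 → 50 < 70
Round 3 — Norton defaults.
  Dover: +60 → 60 < 70
  Pike: +20 → 20 < 120
No further defaults.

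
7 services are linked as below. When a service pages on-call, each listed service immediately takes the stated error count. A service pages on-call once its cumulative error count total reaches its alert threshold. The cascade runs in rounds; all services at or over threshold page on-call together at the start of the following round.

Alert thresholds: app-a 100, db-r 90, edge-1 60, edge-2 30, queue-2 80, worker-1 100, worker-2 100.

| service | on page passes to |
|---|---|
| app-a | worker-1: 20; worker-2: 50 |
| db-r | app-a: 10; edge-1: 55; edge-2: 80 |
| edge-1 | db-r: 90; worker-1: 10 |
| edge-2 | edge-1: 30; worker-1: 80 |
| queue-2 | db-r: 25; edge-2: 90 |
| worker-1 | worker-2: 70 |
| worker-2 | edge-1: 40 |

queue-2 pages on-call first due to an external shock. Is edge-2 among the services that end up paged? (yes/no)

Round 1 — queue-2 pages on-call (initial).
  db-r: +25 → 25 < 90
  edge-2: +90 → 90 ≥ 30
Round 2 — edge-2 pages on-call.
  edge-1: +30 → 30 < 60
  worker-1: +80 → 80 < 100
No further pages.

yes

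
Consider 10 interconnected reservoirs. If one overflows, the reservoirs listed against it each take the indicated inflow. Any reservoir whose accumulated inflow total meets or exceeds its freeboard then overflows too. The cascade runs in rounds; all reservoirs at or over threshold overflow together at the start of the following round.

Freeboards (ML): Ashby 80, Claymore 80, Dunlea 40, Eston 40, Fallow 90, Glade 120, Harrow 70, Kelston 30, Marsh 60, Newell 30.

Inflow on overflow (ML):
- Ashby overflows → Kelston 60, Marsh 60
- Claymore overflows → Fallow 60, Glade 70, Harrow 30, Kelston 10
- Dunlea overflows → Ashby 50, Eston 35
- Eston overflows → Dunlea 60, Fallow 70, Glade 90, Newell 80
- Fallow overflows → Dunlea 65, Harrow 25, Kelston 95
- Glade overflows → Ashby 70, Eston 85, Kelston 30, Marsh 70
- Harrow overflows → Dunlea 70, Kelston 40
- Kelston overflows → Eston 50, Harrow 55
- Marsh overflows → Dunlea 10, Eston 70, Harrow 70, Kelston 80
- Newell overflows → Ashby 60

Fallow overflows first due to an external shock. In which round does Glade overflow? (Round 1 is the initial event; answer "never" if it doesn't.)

never

Round 1 — Fallow overflows (initial).
  Dunlea: +65 → 65 ≥ 40
  Harrow: +25 → 25 < 70
  Kelston: +95 → 95 ≥ 30
Round 2 — Dunlea, Kelston overflow.
  Ashby: +50 → 50 < 80
  Eston: +35+50 → 85 ≥ 40
  Harrow: +55 → 80 ≥ 70
Round 3 — Eston, Harrow overflow.
  Glade: +90 → 90 < 120
  Newell: +80 → 80 ≥ 30
Round 4 — Newell overflows.
  Ashby: +60 → 110 ≥ 80
Round 5 — Ashby overflows.
  Marsh: +60 → 60 ≥ 60
Round 6 — Marsh overflows.
No further overflows.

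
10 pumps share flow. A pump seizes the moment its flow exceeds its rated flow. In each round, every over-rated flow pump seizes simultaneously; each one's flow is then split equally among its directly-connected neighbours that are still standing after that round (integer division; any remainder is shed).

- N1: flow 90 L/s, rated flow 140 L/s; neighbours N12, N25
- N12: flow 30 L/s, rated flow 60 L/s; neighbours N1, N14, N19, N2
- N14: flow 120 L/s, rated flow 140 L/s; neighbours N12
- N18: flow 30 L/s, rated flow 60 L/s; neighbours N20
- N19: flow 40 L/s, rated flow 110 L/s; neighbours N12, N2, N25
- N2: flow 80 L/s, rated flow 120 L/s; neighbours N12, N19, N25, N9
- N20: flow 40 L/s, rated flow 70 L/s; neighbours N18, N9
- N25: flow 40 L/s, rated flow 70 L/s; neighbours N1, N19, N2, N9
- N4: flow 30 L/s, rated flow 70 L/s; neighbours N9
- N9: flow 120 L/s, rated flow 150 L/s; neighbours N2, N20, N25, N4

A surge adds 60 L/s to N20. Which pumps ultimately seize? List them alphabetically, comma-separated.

Round 1 — N20 at 100 > 70. N20 seizes.
  N20 sheds 100 L/s to N18, N9: 50 each.
    N18: 30+50 = 80 > 60
    N9: 120+50 = 170 > 150
Round 2 — N18, N9 seize.
  N18 sheds 80 L/s: no online neighbours, lost.
  N9 sheds 170 L/s to N2, N25, N4: 56 each (2 lost).
    N2: 80+56 = 136 > 120
    N25: 40+56 = 96 > 70
    N4: 30+56 = 86 > 70
Round 3 — N2, N25, N4 seize.
  N2 sheds 136 L/s to N12, N19: 68 each.
    N12: 30+68 = 98 > 60
    N19: 40+68 = 108 ≤ 110
  N25 sheds 96 L/s to N1, N19: 48 each.
    N1: 90+48 = 138 ≤ 140
    N19: 108+48 = 156 > 110
  N4 sheds 86 L/s: no online neighbours, lost.
Round 4 — N12, N19 seize.
  N12 sheds 98 L/s to N1, N14: 49 each.
    N1: 138+49 = 187 > 140
    N14: 120+49 = 169 > 140
  N19 sheds 156 L/s: no online neighbours, lost.
Round 5 — N1, N14 seize.
  N1 sheds 187 L/s: no online neighbours, lost.
  N14 sheds 169 L/s: no online neighbours, lost.
No further seizures.

N1, N12, N14, N18, N19, N2, N20, N25, N4, N9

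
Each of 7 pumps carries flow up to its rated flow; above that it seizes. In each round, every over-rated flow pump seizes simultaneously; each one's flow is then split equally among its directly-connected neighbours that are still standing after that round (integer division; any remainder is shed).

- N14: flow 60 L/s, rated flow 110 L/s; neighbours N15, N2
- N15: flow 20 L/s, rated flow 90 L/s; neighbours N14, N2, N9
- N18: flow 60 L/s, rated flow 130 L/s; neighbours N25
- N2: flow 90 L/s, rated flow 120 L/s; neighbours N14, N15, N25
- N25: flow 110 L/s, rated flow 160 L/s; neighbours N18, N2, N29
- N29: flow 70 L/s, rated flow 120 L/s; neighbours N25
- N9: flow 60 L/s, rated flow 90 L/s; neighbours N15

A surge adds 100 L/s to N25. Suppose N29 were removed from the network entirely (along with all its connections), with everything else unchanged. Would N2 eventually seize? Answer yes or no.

yes

With N29 removed:
Round 1 — N25 at 210 > 160. N25 seizes.
  N25 sheds 210 L/s to N18, N2: 105 each.
    N18: 60+105 = 165 > 130
    N2: 90+105 = 195 > 120
Round 2 — N18, N2 seize.
  N18 sheds 165 L/s: no online neighbours, lost.
  N2 sheds 195 L/s to N14, N15: 97 each (1 lost).
    N14: 60+97 = 157 > 110
    N15: 20+97 = 117 > 90
Round 3 — N14, N15 seize.
  N14 sheds 157 L/s: no online neighbours, lost.
  N15 sheds 117 L/s to N9: 117 each.
    N9: 60+117 = 177 > 90
Round 4 — N9 seizes.
  N9 sheds 177 L/s: no online neighbours, lost.
No further seizures.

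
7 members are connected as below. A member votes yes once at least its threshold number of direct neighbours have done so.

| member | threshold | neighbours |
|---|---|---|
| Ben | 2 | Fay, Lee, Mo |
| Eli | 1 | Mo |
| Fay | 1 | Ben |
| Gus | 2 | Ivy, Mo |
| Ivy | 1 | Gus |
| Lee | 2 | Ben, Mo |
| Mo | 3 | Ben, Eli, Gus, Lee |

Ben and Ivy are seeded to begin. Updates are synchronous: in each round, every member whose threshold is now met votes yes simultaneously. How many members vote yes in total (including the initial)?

3

Round 1 — Ben, Ivy vote yes (initial).
Round 2 — checking thresholds:
  Fay: 1 of 1 neighbours ≥ 1, votes yes.
  Gus: 1 of 2 neighbours < 2, not yet.
  Lee: 1 of 2 neighbours < 2, not yet.
  Mo: 1 of 4 neighbours < 3, not yet.
Round 3 — no new yes votes; cascade stops.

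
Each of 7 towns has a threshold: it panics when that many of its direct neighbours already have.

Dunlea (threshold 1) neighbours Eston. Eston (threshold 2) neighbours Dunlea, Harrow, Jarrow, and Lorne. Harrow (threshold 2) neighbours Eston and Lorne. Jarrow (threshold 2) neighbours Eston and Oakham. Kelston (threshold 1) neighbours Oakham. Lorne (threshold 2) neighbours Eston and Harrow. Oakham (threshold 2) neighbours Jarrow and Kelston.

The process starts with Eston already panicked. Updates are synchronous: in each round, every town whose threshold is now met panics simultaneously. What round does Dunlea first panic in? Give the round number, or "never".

2

Round 1 — Eston panics (initial).
Round 2 — checking thresholds:
  Dunlea: 1 of 1 neighbours ≥ 1, panics.
  Harrow: 1 of 2 neighbours < 2, below threshold.
  Jarrow: 1 of 2 neighbours < 2, below threshold.
  Lorne: 1 of 2 neighbours < 2, below threshold.
Round 3 — no new panics; cascade stops.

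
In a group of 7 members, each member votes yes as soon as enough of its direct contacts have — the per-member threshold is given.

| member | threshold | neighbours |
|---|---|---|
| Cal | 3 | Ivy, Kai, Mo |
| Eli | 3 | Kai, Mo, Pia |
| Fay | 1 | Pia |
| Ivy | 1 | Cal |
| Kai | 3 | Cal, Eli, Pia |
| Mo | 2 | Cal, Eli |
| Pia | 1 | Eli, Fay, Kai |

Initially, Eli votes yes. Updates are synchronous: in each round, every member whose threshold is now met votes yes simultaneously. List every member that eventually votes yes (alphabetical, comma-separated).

Round 1 — Eli votes yes (initial).
Round 2 — checking thresholds:
  Kai: 1 of 3 neighbours < 3, below threshold.
  Mo: 1 of 2 neighbours < 2, below threshold.
  Pia: 1 of 3 neighbours ≥ 1, votes yes.
Round 3 — checking thresholds:
  Fay: 1 of 1 neighbours ≥ 1, votes yes.
  Kai: 2 of 3 neighbours < 3, below threshold.
  Mo: 1 of 2 neighbours < 2, below threshold.
Round 4 — no new yes votes; cascade stops.

Eli, Fay, Pia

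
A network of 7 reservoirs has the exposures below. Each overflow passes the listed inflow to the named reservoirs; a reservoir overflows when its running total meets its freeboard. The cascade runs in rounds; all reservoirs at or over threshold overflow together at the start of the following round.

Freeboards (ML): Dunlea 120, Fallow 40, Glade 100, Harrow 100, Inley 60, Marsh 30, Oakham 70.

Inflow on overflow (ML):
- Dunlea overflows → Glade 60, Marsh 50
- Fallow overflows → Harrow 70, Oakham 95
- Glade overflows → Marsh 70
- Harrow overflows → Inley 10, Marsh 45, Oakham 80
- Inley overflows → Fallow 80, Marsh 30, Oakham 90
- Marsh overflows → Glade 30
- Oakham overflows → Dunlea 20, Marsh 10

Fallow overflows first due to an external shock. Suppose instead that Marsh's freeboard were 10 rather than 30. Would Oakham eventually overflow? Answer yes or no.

With Marsh's freeboard at 10:
Round 1 — Fallow overflows (initial).
  Harrow: +70 → 70 < 100
  Oakham: +95 → 95 ≥ 70
Round 2 — Oakham overflows.
  Dunlea: +20 → 20 < 120
  Marsh: +10 → 10 ≥ 10
Round 3 — Marsh overflows.
  Glade: +30 → 30 < 100
No further overflows.

yes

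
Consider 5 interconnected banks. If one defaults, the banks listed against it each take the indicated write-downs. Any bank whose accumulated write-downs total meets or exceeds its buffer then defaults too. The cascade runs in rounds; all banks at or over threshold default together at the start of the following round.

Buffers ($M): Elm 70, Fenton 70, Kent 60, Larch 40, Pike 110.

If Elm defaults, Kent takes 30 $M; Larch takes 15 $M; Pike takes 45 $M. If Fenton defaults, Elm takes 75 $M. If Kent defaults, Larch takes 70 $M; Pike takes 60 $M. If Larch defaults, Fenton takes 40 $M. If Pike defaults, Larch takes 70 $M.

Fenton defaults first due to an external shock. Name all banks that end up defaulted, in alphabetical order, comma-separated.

Round 1 — Fenton defaults (initial).
  Elm: +75 → 75 ≥ 70
Round 2 — Elm defaults.
  Kent: +30 → 30 < 60
  Larch: +15 → 15 < 40
  Pike: +45 → 45 < 110
No further defaults.

Elm, Fenton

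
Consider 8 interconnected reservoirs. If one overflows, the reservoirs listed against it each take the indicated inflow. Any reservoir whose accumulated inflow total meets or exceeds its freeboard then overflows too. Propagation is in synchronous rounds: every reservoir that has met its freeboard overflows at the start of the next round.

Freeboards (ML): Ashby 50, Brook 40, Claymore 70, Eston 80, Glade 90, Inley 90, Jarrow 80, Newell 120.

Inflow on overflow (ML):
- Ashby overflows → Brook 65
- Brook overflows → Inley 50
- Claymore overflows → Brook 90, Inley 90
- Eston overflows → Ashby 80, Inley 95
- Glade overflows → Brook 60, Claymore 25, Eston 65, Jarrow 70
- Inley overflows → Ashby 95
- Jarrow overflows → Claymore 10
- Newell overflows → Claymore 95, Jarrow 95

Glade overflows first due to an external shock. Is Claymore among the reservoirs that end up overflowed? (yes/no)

Round 1 — Glade overflows (initial).
  Brook: +60 → 60 ≥ 40
  Claymore: +25 → 25 < 70
  Eston: +65 → 65 < 80
  Jarrow: +70 → 70 < 80
Round 2 — Brook overflows.
  Inley: +50 → 50 < 90
No further overflows.

no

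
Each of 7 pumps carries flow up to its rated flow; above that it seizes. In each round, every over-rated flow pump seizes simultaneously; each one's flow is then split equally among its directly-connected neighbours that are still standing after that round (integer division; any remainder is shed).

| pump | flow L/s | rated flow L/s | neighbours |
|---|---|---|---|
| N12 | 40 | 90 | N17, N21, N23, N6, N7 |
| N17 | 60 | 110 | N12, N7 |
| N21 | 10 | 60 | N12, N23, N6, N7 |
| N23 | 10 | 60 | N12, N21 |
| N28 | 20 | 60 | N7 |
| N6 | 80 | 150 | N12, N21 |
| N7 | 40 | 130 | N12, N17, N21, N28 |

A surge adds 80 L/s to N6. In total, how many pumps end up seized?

4

Round 1 — N6 at 160 > 150. N6 seizes.
  N6 sheds 160 L/s to N12, N21: 80 each.
    N12: 40+80 = 120 > 90
    N21: 10+80 = 90 > 60
Round 2 — N12, N21 seize.
  N12 sheds 120 L/s to N17, N23, N7: 40 each.
    N17: 60+40 = 100 ≤ 110
    N23: 10+40 = 50 ≤ 60
    N7: 40+40 = 80 ≤ 130
  N21 sheds 90 L/s to N23, N7: 45 each.
    N23: 50+45 = 95 > 60
    N7: 80+45 = 125 ≤ 130
Round 3 — N23 seizes.
  N23 sheds 95 L/s: no online neighbours, lost.
No further seizures.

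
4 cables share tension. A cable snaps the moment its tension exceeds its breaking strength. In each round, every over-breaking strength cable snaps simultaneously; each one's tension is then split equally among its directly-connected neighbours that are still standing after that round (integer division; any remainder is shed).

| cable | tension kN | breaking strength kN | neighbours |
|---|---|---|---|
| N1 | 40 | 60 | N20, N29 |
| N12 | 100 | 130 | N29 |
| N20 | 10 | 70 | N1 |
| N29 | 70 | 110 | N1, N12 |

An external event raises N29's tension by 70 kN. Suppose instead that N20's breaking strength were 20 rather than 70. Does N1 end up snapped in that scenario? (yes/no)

With N20's breaking strength at 20:
Round 1 — N29 at 140 > 110. N29 snaps.
  N29 sheds 140 kN to N1, N12: 70 each.
    N1: 40+70 = 110 > 60
    N12: 100+70 = 170 > 130
Round 2 — N1, N12 snap.
  N1 sheds 110 kN to N20: 110 each.
    N20: 10+110 = 120 > 20
  N12 sheds 170 kN: no online neighbours, lost.
Round 3 — N20 snaps.
  N20 sheds 120 kN: no online neighbours, lost.
No further breaks.

yes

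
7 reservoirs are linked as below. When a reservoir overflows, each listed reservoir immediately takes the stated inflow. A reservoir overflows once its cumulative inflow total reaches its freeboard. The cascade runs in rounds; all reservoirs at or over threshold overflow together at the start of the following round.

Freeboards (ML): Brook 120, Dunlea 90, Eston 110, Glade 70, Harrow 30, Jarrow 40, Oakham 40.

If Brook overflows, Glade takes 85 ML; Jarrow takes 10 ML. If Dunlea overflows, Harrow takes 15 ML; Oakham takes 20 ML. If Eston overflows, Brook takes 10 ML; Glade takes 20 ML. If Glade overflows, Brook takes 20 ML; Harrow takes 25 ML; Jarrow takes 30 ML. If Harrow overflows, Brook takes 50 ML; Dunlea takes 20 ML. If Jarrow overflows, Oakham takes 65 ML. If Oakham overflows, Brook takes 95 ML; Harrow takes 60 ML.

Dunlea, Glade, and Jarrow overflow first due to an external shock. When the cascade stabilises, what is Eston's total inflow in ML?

Round 1 — Dunlea, Glade, Jarrow overflow (initial).
  Brook: +20 → 20 < 120
  Harrow: +15+25 → 40 ≥ 30
  Oakham: +20+65 → 85 ≥ 40
Round 2 — Harrow, Oakham overflow.
  Brook: +50+95 → 165 ≥ 120
Round 3 — Brook overflows.
No further overflows.

0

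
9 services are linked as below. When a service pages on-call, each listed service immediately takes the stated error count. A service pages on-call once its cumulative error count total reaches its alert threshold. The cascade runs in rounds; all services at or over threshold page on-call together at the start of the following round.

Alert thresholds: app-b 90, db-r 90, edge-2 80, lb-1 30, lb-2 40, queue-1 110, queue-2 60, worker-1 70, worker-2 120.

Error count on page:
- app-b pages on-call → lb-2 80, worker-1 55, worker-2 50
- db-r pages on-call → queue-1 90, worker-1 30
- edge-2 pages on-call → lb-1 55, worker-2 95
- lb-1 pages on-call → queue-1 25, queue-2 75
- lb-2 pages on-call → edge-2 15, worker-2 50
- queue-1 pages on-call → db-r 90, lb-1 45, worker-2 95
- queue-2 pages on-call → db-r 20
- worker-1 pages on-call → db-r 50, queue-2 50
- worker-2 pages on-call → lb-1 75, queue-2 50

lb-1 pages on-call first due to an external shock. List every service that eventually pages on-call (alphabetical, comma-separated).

lb-1, queue-2

Round 1 — lb-1 pages on-call (initial).
  queue-1: +25 → 25 < 110
  queue-2: +75 → 75 ≥ 60
Round 2 — queue-2 pages on-call.
  db-r: +20 → 20 < 90
No further pages.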